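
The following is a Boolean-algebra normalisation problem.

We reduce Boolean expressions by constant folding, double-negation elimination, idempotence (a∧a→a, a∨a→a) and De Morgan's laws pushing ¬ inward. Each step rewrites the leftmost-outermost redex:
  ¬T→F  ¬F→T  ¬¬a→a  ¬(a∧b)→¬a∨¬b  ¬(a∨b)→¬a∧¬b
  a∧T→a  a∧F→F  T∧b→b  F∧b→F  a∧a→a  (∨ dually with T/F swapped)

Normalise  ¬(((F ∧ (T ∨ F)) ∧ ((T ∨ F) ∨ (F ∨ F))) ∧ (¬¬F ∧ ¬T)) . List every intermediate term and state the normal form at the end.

  start: ¬(((F ∧ (T ∨ F)) ∧ ((T ∨ F) ∨ (F ∨ F))) ∧ (¬¬F ∧ ¬T))
  [1] ¬((F ∧ (T ∨ F)) ∧ ((T ∨ F) ∨ (F ∨ F))) ∨ ¬(¬¬F ∧ ¬T)
  [2] (¬(F ∧ (T ∨ F)) ∨ ¬((T ∨ F) ∨ (F ∨ F))) ∨ ¬(¬¬F ∧ ¬T)
  [3] ((¬F ∨ ¬(T ∨ F)) ∨ ¬((T ∨ F) ∨ (F ∨ F))) ∨ ¬(¬¬F ∧ ¬T)
  [4] ((T ∨ ¬(T ∨ F)) ∨ ¬((T ∨ F) ∨ (F ∨ F))) ∨ ¬(¬¬F ∧ ¬T)
  [5] (T ∨ ¬((T ∨ F) ∨ (F ∨ F))) ∨ ¬(¬¬F ∧ ¬T)
  [6] T ∨ ¬(¬¬F ∧ ¬T)
  [7] T

Answer: normal form = T  (in 7 steps)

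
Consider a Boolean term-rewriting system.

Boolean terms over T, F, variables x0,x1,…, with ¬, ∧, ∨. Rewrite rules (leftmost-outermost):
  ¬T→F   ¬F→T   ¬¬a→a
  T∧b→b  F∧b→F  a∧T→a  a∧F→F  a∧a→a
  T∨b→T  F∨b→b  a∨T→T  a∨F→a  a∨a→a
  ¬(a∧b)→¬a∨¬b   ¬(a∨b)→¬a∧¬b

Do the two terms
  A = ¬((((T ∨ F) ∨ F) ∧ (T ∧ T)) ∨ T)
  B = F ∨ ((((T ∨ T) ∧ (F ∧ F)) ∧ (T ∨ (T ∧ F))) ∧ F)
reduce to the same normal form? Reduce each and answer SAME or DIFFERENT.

Answer: SAME — A ⇓ F, B ⇓ F

Derivation:
Term A:
  start: ¬((((T ∨ F) ∨ F) ∧ (T ∧ T)) ∨ T)
  →1  ¬(((T ∨ F) ∨ F) ∧ (T ∧ T)) ∧ ¬T
  →2  (¬((T ∨ F) ∨ F) ∨ ¬(T ∧ T)) ∧ ¬T
  →3  ((¬(T ∨ F) ∧ ¬F) ∨ ¬(T ∧ T)) ∧ ¬T
  →4  (((¬T ∧ ¬F) ∧ ¬F) ∨ ¬(T ∧ T)) ∧ ¬T
  →5  (((F ∧ ¬F) ∧ ¬F) ∨ ¬(T ∧ T)) ∧ ¬T
  →6  ((F ∧ ¬F) ∨ ¬(T ∧ T)) ∧ ¬T
  →7  (F ∨ ¬(T ∧ T)) ∧ ¬T
  →8  ¬(T ∧ T) ∧ ¬T
  →9  (¬T ∨ ¬T) ∧ ¬T
  →10  ¬T ∧ ¬T
  →11  ¬T
  →12  F

Term B:
  start: F ∨ ((((T ∨ T) ∧ (F ∧ F)) ∧ (T ∨ (T ∧ F))) ∧ F)
  →1  (((T ∨ T) ∧ (F ∧ F)) ∧ (T ∨ (T ∧ F))) ∧ F
  →2  F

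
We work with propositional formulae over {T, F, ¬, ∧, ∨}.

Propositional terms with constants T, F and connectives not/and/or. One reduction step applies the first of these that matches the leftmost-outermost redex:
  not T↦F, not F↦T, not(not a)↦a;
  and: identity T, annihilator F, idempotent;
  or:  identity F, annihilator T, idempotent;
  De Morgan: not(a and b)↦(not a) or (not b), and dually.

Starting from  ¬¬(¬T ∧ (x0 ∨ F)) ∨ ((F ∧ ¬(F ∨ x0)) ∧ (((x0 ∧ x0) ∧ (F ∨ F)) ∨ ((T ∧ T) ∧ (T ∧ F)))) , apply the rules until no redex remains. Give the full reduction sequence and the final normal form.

Answer: normal form = F  (in 6 steps)

Working:
  start: ¬¬(¬T ∧ (x0 ∨ F)) ∨ ((F ∧ ¬(F ∨ x0)) ∧ (((x0 ∧ x0) ∧ (F ∨ F)) ∨ ((T ∧ T) ∧ (T ∧ F))))
  step 1: (¬T ∧ (x0 ∨ F)) ∨ ((F ∧ ¬(F ∨ x0)) ∧ (((x0 ∧ x0) ∧ (F ∨ F)) ∨ ((T ∧ T) ∧ (T ∧ F))))
  step 2: (F ∧ (x0 ∨ F)) ∨ ((F ∧ ¬(F ∨ x0)) ∧ (((x0 ∧ x0) ∧ (F ∨ F)) ∨ ((T ∧ T) ∧ (T ∧ F))))
  step 3: F ∨ ((F ∧ ¬(F ∨ x0)) ∧ (((x0 ∧ x0) ∧ (F ∨ F)) ∨ ((T ∧ T) ∧ (T ∧ F))))
  step 4: (F ∧ ¬(F ∨ x0)) ∧ (((x0 ∧ x0) ∧ (F ∨ F)) ∨ ((T ∧ T) ∧ (T ∧ F)))
  step 5: F ∧ (((x0 ∧ x0) ∧ (F ∨ F)) ∨ ((T ∧ T) ∧ (T ∧ F)))
  step 6: F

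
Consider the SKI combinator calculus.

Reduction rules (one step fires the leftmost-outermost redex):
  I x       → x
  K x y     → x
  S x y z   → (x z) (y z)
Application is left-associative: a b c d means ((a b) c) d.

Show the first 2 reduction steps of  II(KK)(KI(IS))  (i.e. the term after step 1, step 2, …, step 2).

  start: II(KK)(KI(IS))
  →1  I(KK)(KI(IS))
  →2  KK(KI(IS))

Answer: after 2 steps: KK(KI(IS))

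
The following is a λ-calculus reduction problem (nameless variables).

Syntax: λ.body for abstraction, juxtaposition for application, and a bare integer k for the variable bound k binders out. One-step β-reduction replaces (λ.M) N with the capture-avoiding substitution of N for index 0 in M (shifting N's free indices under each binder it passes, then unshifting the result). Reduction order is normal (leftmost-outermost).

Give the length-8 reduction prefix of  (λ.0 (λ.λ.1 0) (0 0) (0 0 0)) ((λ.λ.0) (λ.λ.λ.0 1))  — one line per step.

Answer: after 8 steps: (λ.0) ((λ.λ.0) (λ.λ.λ.0 1) ((λ.λ.0) (λ.λ.λ.0 1)) ((λ.λ.0) (λ.λ.λ.0 1)))

Reduction:
  start: (λ.0 (λ.λ.1 0) (0 0) (0 0 0)) ((λ.λ.0) (λ.λ.λ.0 1))
  step 1: (λ.λ.0) (λ.λ.λ.0 1) (λ.λ.1 0) ((λ.λ.0) (λ.λ.λ.0 1) ((λ.λ.0) (λ.λ.λ.0 1))) ((λ.λ.0) (λ.λ.λ.0 1) ((λ.λ.0) (λ.λ.λ.0 1)) ((λ.λ.0) (λ.λ.λ.0 1)))
  step 2: (λ.0) (λ.λ.1 0) ((λ.λ.0) (λ.λ.λ.0 1) ((λ.λ.0) (λ.λ.λ.0 1))) ((λ.λ.0) (λ.λ.λ.0 1) ((λ.λ.0) (λ.λ.λ.0 1)) ((λ.λ.0) (λ.λ.λ.0 1)))
  step 3: (λ.λ.1 0) ((λ.λ.0) (λ.λ.λ.0 1) ((λ.λ.0) (λ.λ.λ.0 1))) ((λ.λ.0) (λ.λ.λ.0 1) ((λ.λ.0) (λ.λ.λ.0 1)) ((λ.λ.0) (λ.λ.λ.0 1)))
  step 4: (λ.(λ.λ.0) (λ.λ.λ.0 1) ((λ.λ.0) (λ.λ.λ.0 1)) 0) ((λ.λ.0) (λ.λ.λ.0 1) ((λ.λ.0) (λ.λ.λ.0 1)) ((λ.λ.0) (λ.λ.λ.0 1)))
  step 5: (λ.λ.0) (λ.λ.λ.0 1) ((λ.λ.0) (λ.λ.λ.0 1)) ((λ.λ.0) (λ.λ.λ.0 1) ((λ.λ.0) (λ.λ.λ.0 1)) ((λ.λ.0) (λ.λ.λ.0 1)))
  step 6: (λ.0) ((λ.λ.0) (λ.λ.λ.0 1)) ((λ.λ.0) (λ.λ.λ.0 1) ((λ.λ.0) (λ.λ.λ.0 1)) ((λ.λ.0) (λ.λ.λ.0 1)))
  step 7: (λ.λ.0) (λ.λ.λ.0 1) ((λ.λ.0) (λ.λ.λ.0 1) ((λ.λ.0) (λ.λ.λ.0 1)) ((λ.λ.0) (λ.λ.λ.0 1)))
  step 8: (λ.0) ((λ.λ.0) (λ.λ.λ.0 1) ((λ.λ.0) (λ.λ.λ.0 1)) ((λ.λ.0) (λ.λ.λ.0 1)))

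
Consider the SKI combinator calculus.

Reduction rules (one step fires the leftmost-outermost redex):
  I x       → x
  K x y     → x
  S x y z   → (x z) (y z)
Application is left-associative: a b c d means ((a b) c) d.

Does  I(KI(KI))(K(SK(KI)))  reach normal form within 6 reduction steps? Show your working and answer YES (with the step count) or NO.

Answer: YES — reaches normal form K(SK(KI)) in 3 ≤ 6 steps

Working:
  start: I(KI(KI))(K(SK(KI)))
  step 1: KI(KI)(K(SK(KI)))
  step 2: I(K(SK(KI)))
  step 3: K(SK(KI))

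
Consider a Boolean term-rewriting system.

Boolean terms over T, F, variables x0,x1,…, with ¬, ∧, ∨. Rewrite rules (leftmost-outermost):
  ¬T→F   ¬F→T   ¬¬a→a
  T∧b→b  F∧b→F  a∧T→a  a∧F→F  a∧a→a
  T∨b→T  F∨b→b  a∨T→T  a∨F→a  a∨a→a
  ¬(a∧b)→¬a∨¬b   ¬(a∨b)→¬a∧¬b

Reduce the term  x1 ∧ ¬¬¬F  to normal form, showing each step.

Answer: normal form = x1  (in 3 steps)

Working:
  start: x1 ∧ ¬¬¬F
  →1  x1 ∧ ¬F
  →2  x1 ∧ T
  →3  x1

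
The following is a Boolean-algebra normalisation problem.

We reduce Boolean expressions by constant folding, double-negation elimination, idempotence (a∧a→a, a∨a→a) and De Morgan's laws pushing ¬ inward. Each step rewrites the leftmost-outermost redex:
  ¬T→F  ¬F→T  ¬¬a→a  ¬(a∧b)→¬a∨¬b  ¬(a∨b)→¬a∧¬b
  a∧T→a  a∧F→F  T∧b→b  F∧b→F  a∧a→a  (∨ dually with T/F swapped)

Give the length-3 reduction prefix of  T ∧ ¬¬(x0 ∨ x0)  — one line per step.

  start: T ∧ ¬¬(x0 ∨ x0)
  →1  ¬¬(x0 ∨ x0)
  →2  x0 ∨ x0
  →3  x0

Answer: after 3 steps: x0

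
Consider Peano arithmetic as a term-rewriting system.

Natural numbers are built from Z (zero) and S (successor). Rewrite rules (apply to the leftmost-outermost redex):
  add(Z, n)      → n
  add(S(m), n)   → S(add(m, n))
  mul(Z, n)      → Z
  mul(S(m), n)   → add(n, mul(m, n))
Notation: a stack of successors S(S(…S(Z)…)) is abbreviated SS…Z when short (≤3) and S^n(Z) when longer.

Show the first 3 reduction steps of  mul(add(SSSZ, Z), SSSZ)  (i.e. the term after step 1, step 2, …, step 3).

Answer: after 3 steps: S(add(SSZ, mul(add(SSZ, Z), SSSZ)))

Derivation:
  start: mul(add(SSSZ, Z), SSSZ)
  step 1: mul(S(add(SSZ, Z)), SSSZ)
  step 2: add(SSSZ, mul(add(SSZ, Z), SSSZ))
  step 3: S(add(SSZ, mul(add(SSZ, Z), SSSZ)))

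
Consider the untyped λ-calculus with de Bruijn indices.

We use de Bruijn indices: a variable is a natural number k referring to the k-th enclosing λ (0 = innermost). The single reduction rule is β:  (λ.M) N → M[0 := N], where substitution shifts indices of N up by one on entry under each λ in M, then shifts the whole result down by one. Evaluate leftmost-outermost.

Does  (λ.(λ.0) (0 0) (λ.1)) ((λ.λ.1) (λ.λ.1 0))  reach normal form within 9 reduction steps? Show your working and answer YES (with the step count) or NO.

  start: (λ.(λ.0) (0 0) (λ.1)) ((λ.λ.1) (λ.λ.1 0))
  →1  (λ.0) ((λ.λ.1) (λ.λ.1 0) ((λ.λ.1) (λ.λ.1 0))) (λ.(λ.λ.1) (λ.λ.1 0))
  →2  (λ.λ.1) (λ.λ.1 0) ((λ.λ.1) (λ.λ.1 0)) (λ.(λ.λ.1) (λ.λ.1 0))
  →3  (λ.λ.λ.1 0) ((λ.λ.1) (λ.λ.1 0)) (λ.(λ.λ.1) (λ.λ.1 0))
  →4  (λ.λ.1 0) (λ.(λ.λ.1) (λ.λ.1 0))
  →5  λ.(λ.(λ.λ.1) (λ.λ.1 0)) 0
  →6  λ.(λ.λ.1) (λ.λ.1 0)
  →7  λ.λ.λ.λ.1 0

Answer: YES — reaches normal form λ.λ.λ.λ.1 0 in 7 ≤ 9 steps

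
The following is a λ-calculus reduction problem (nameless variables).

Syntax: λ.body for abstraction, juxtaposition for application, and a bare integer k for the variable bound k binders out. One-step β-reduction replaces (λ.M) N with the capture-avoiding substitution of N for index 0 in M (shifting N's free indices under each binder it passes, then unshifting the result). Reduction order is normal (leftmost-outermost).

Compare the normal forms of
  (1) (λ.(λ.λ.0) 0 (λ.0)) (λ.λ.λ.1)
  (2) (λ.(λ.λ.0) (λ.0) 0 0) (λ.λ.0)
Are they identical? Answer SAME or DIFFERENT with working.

Term A:
  start: (λ.(λ.λ.0) 0 (λ.0)) (λ.λ.λ.1)
  →1  (λ.λ.0) (λ.λ.λ.1) (λ.0)
  →2  (λ.0) (λ.0)
  →3  λ.0

Term B:
  start: (λ.(λ.λ.0) (λ.0) 0 0) (λ.λ.0)
  →1  (λ.λ.0) (λ.0) (λ.λ.0) (λ.λ.0)
  →2  (λ.0) (λ.λ.0) (λ.λ.0)
  →3  (λ.λ.0) (λ.λ.0)
  →4  λ.0

Answer: SAME — A ⇓ λ.0, B ⇓ λ.0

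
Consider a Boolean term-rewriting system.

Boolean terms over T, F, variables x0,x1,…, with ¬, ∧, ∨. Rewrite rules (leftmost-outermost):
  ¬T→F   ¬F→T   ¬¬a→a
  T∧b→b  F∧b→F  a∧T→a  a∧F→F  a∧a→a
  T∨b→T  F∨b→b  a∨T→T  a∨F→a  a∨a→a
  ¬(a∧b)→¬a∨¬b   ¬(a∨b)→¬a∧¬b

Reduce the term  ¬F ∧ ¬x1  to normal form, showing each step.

Answer: normal form = ¬x1  (in 2 steps)

Working:
  start: ¬F ∧ ¬x1
  [1] T ∧ ¬x1
  [2] ¬x1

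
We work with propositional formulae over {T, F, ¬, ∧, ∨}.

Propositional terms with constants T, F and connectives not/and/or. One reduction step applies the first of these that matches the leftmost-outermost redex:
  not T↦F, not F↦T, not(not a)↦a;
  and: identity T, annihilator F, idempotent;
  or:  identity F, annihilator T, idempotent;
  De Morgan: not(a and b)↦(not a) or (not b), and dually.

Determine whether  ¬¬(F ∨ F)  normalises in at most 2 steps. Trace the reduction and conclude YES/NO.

Answer: YES — reaches normal form F in 2 ≤ 2 steps

Derivation:
  start: ¬¬(F ∨ F)
  step 1: F ∨ F
  step 2: F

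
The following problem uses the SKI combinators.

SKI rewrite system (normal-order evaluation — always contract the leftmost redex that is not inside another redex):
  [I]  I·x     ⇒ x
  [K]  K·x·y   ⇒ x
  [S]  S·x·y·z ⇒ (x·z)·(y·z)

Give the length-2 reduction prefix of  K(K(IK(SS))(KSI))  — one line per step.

Answer: after 2 steps: K(K(SS))

Working:
  start: K(K(IK(SS))(KSI))
  →1  K(IK(SS))
  →2  K(K(SS))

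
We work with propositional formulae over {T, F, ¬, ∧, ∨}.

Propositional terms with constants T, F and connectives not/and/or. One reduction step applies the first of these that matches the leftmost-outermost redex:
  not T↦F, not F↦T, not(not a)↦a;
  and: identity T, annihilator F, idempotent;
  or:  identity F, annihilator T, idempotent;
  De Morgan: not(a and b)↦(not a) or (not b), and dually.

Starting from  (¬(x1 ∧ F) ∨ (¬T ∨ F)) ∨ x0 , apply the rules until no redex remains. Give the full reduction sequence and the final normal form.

Answer: normal form = T  (in 5 steps)

Reduction:
  start: (¬(x1 ∧ F) ∨ (¬T ∨ F)) ∨ x0
  [1] ((¬x1 ∨ ¬F) ∨ (¬T ∨ F)) ∨ x0
  [2] ((¬x1 ∨ T) ∨ (¬T ∨ F)) ∨ x0
  [3] (T ∨ (¬T ∨ F)) ∨ x0
  [4] T ∨ x0
  [5] T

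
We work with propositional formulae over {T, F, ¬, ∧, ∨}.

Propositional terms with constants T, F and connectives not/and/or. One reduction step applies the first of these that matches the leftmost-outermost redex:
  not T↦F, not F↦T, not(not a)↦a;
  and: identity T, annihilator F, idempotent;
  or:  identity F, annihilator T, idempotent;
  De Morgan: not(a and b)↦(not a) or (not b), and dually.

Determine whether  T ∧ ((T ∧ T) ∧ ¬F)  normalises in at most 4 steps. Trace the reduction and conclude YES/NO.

Answer: YES — reaches normal form T in 4 ≤ 4 steps

Reduction:
  start: T ∧ ((T ∧ T) ∧ ¬F)
  →1  (T ∧ T) ∧ ¬F
  →2  T ∧ ¬F
  →3  ¬F
  →4  T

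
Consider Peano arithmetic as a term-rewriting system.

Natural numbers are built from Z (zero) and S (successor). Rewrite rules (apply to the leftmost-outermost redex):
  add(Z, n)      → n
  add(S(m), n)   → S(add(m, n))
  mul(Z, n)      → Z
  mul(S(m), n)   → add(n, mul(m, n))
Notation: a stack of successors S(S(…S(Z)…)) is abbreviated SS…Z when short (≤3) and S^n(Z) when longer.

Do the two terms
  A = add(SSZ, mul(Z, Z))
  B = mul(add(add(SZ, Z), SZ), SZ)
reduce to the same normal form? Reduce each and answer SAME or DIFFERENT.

Answer: SAME — A ⇓ SSZ, B ⇓ SSZ

Working:
Term A:
  start: add(SSZ, mul(Z, Z))
  step 1: S(add(SZ, mul(Z, Z)))
  step 2: S(S(add(Z, mul(Z, Z))))
  step 3: S(S(mul(Z, Z)))
  step 4: SSZ

Term B:
  start: mul(add(add(SZ, Z), SZ), SZ)
  step 1: mul(add(S(add(Z, Z)), SZ), SZ)
  step 2: mul(S(add(add(Z, Z), SZ)), SZ)
  step 3: add(SZ, mul(add(add(Z, Z), SZ), SZ))
  step 4: S(add(Z, mul(add(add(Z, Z), SZ), SZ)))
  step 5: S(mul(add(add(Z, Z), SZ), SZ))
  step 6: S(mul(add(Z, SZ), SZ))
  step 7: S(mul(SZ, SZ))
  step 8: S(add(SZ, mul(Z, SZ)))
  step 9: S(S(add(Z, mul(Z, SZ))))
  step 10: S(S(mul(Z, SZ)))
  step 11: SSZ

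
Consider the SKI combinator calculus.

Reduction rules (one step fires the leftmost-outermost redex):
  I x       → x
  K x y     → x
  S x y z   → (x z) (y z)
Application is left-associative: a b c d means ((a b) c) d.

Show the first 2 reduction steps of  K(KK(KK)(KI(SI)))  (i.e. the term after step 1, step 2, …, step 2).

  start: K(KK(KK)(KI(SI)))
  →1  K(K(KI(SI)))
  →2  K(KI)

Answer: after 2 steps: K(KI)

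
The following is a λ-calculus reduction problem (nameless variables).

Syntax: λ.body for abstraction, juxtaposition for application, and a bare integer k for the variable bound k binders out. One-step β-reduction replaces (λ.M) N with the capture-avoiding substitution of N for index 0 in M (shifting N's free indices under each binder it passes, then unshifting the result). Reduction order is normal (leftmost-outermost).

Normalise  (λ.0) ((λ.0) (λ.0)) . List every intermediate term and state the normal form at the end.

Answer: normal form = λ.0  (in 2 steps)

Derivation:
  start: (λ.0) ((λ.0) (λ.0))
  [1] (λ.0) (λ.0)
  [2] λ.0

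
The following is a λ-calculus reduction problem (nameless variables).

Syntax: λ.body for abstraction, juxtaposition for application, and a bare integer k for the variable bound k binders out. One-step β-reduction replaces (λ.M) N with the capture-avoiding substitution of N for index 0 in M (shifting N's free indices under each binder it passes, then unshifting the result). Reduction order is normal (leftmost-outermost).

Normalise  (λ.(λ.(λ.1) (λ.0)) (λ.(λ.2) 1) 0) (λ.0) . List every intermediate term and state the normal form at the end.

  start: (λ.(λ.(λ.1) (λ.0)) (λ.(λ.2) 1) 0) (λ.0)
  [1] (λ.(λ.1) (λ.0)) (λ.(λ.λ.0) (λ.0)) (λ.0)
  [2] (λ.λ.(λ.λ.0) (λ.0)) (λ.0) (λ.0)
  [3] (λ.(λ.λ.0) (λ.0)) (λ.0)
  [4] (λ.λ.0) (λ.0)
  [5] λ.0

Answer: normal form = λ.0  (in 5 steps)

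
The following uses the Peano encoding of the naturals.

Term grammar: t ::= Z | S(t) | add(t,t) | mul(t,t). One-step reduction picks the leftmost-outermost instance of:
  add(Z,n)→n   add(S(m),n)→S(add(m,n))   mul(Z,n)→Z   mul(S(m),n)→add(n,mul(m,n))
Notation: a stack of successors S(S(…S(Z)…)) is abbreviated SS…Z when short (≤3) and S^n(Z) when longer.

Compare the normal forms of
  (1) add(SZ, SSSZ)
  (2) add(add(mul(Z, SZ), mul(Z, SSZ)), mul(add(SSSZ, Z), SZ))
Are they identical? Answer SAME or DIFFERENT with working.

Term A:
  start: add(SZ, SSSZ)
  step 1: S(add(Z, SSSZ))
  step 2: S^4(Z)

Term B:
  start: add(add(mul(Z, SZ), mul(Z, SSZ)), mul(add(SSSZ, Z), SZ))
  step 1: add(add(Z, mul(Z, SSZ)), mul(add(SSSZ, Z), SZ))
  step 2: add(mul(Z, SSZ), mul(add(SSSZ, Z), SZ))
  step 3: add(Z, mul(add(SSSZ, Z), SZ))
  step 4: mul(add(SSSZ, Z), SZ)
  step 5: mul(S(add(SSZ, Z)), SZ)
  step 6: add(SZ, mul(add(SSZ, Z), SZ))
  step 7: S(add(Z, mul(add(SSZ, Z), SZ)))
  step 8: S(mul(add(SSZ, Z), SZ))
  step 9: S(mul(S(add(SZ, Z)), SZ))
  step 10: S(add(SZ, mul(add(SZ, Z), SZ)))
  step 11: S(S(add(Z, mul(add(SZ, Z), SZ))))
  step 12: S(S(mul(add(SZ, Z), SZ)))
  step 13: S(S(mul(S(add(Z, Z)), SZ)))
  step 14: S(S(add(SZ, mul(add(Z, Z), SZ))))
  step 15: S(S(S(add(Z, mul(add(Z, Z), SZ)))))
  step 16: S(S(S(mul(add(Z, Z), SZ))))
  step 17: S(S(S(mul(Z, SZ))))
  step 18: SSSZ

Answer: DIFFERENT — A ⇓ S^4(Z), B ⇓ SSSZ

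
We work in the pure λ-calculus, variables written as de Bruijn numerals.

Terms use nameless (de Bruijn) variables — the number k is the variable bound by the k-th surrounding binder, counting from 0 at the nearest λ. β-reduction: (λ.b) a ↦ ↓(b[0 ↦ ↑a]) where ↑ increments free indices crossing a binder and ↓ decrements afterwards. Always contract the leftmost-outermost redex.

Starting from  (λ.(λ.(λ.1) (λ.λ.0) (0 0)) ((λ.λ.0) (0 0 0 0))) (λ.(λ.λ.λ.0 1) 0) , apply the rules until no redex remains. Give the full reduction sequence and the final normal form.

  start: (λ.(λ.(λ.1) (λ.λ.0) (0 0)) ((λ.λ.0) (0 0 0 0))) (λ.(λ.λ.λ.0 1) 0)
  →1  (λ.(λ.1) (λ.λ.0) (0 0)) ((λ.λ.0) ((λ.(λ.λ.λ.0 1) 0) (λ.(λ.λ.λ.0 1) 0) (λ.(λ.λ.λ.0 1) 0) (λ.(λ.λ.λ.0 1) 0)))
  →2  (λ.(λ.λ.0) ((λ.(λ.λ.λ.0 1) 0) (λ.(λ.λ.λ.0 1) 0) (λ.(λ.λ.λ.0 1) 0) (λ.(λ.λ.λ.0 1) 0))) (λ.λ.0) ((λ.λ.0) ((λ.(λ.λ.λ.0 1) 0) (λ.(λ.λ.λ.0 1) 0) (λ.(λ.λ.λ.0 1) 0) (λ.(λ.λ.λ.0 1) 0)) ((λ.λ.0) ((λ.(λ.λ.λ.0 1) 0) (λ.(λ.λ.λ.0 1) 0) (λ.(λ.λ.λ.0 1) 0) (λ.(λ.λ.λ.0 1) 0))))
  →3  (λ.λ.0) ((λ.(λ.λ.λ.0 1) 0) (λ.(λ.λ.λ.0 1) 0) (λ.(λ.λ.λ.0 1) 0) (λ.(λ.λ.λ.0 1) 0)) ((λ.λ.0) ((λ.(λ.λ.λ.0 1) 0) (λ.(λ.λ.λ.0 1) 0) (λ.(λ.λ.λ.0 1) 0) (λ.(λ.λ.λ.0 1) 0)) ((λ.λ.0) ((λ.(λ.λ.λ.0 1) 0) (λ.(λ.λ.λ.0 1) 0) (λ.(λ.λ.λ.0 1) 0) (λ.(λ.λ.λ.0 1) 0))))
  →4  (λ.0) ((λ.λ.0) ((λ.(λ.λ.λ.0 1) 0) (λ.(λ.λ.λ.0 1) 0) (λ.(λ.λ.λ.0 1) 0) (λ.(λ.λ.λ.0 1) 0)) ((λ.λ.0) ((λ.(λ.λ.λ.0 1) 0) (λ.(λ.λ.λ.0 1) 0) (λ.(λ.λ.λ.0 1) 0) (λ.(λ.λ.λ.0 1) 0))))
  →5  (λ.λ.0) ((λ.(λ.λ.λ.0 1) 0) (λ.(λ.λ.λ.0 1) 0) (λ.(λ.λ.λ.0 1) 0) (λ.(λ.λ.λ.0 1) 0)) ((λ.λ.0) ((λ.(λ.λ.λ.0 1) 0) (λ.(λ.λ.λ.0 1) 0) (λ.(λ.λ.λ.0 1) 0) (λ.(λ.λ.λ.0 1) 0)))
  →6  (λ.0) ((λ.λ.0) ((λ.(λ.λ.λ.0 1) 0) (λ.(λ.λ.λ.0 1) 0) (λ.(λ.λ.λ.0 1) 0) (λ.(λ.λ.λ.0 1) 0)))
  →7  (λ.λ.0) ((λ.(λ.λ.λ.0 1) 0) (λ.(λ.λ.λ.0 1) 0) (λ.(λ.λ.λ.0 1) 0) (λ.(λ.λ.λ.0 1) 0))
  →8  λ.0

Answer: normal form = λ.0  (in 8 steps)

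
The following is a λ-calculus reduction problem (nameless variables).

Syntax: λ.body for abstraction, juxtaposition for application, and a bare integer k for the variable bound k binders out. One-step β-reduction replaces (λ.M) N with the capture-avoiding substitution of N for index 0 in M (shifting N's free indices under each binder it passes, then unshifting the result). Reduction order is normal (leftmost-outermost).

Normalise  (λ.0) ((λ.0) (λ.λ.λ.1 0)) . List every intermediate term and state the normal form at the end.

  start: (λ.0) ((λ.0) (λ.λ.λ.1 0))
  [1] (λ.0) (λ.λ.λ.1 0)
  [2] λ.λ.λ.1 0

Answer: normal form = λ.λ.λ.1 0  (in 2 steps)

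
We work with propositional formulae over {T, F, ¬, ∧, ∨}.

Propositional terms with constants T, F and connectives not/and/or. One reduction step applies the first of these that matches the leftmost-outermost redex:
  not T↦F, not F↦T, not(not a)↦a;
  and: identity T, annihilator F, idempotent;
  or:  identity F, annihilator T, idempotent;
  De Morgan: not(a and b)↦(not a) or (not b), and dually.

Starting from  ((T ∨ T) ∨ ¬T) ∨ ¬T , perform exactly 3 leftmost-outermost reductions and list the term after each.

Answer: after 3 steps: T

Reduction:
  start: ((T ∨ T) ∨ ¬T) ∨ ¬T
  →1  (T ∨ ¬T) ∨ ¬T
  →2  T ∨ ¬T
  →3  T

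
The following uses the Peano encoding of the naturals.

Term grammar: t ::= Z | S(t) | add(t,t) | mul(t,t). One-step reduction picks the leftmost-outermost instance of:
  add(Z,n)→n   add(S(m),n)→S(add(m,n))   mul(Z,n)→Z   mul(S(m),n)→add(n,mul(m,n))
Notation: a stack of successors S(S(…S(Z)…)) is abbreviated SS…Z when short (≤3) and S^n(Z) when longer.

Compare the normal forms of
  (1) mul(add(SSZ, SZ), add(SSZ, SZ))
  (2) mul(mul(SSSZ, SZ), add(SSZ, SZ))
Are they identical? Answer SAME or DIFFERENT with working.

Term A:
  start: mul(add(SSZ, SZ), add(SSZ, SZ))
  →1  mul(S(add(SZ, SZ)), add(SSZ, SZ))
  →2  add(add(SSZ, SZ), mul(add(SZ, SZ), add(SSZ, SZ)))
  →3  add(S(add(SZ, SZ)), mul(add(SZ, SZ), add(SSZ, SZ)))
  →4  S(add(add(SZ, SZ), mul(add(SZ, SZ), add(SSZ, SZ))))
  →5  S(add(S(add(Z, SZ)), mul(add(SZ, SZ), add(SSZ, SZ))))
  →6  S(S(add(add(Z, SZ), mul(add(SZ, SZ), add(SSZ, SZ)))))
  →7  S(S(add(SZ, mul(add(SZ, SZ), add(SSZ, SZ)))))
  →8  S(S(S(add(Z, mul(add(SZ, SZ), add(SSZ, SZ))))))
  →9  S(S(S(mul(add(SZ, SZ), add(SSZ, SZ)))))
  →10  S(S(S(mul(S(add(Z, SZ)), add(SSZ, SZ)))))
  →11  S(S(S(add(add(SSZ, SZ), mul(add(Z, SZ), add(SSZ, SZ))))))
  →12  S(S(S(add(S(add(SZ, SZ)), mul(add(Z, SZ), add(SSZ, SZ))))))
  →13  S(S(S(S(add(add(SZ, SZ), mul(add(Z, SZ), add(SSZ, SZ)))))))
  →14  S(S(S(S(add(S(add(Z, SZ)), mul(add(Z, SZ), add(SSZ, SZ)))))))
  →15  S(S(S(S(S(add(add(Z, SZ), mul(add(Z, SZ), add(SSZ, SZ))))))))
  →16  S(S(S(S(S(add(SZ, mul(add(Z, SZ), add(SSZ, SZ))))))))
  →17  S(S(S(S(S(S(add(Z, mul(add(Z, SZ), add(SSZ, SZ)))))))))
  →18  S(S(S(S(S(S(mul(add(Z, SZ), add(SSZ, SZ))))))))
  →19  S(S(S(S(S(S(mul(SZ, add(SSZ, SZ))))))))
  →20  S(S(S(S(S(S(add(add(SSZ, SZ), mul(Z, add(SSZ, SZ)))))))))
  →21  S(S(S(S(S(S(add(S(add(SZ, SZ)), mul(Z, add(SSZ, SZ)))))))))
  →22  S(S(S(S(S(S(S(add(add(SZ, SZ), mul(Z, add(SSZ, SZ))))))))))
  →23  S(S(S(S(S(S(S(add(S(add(Z, SZ)), mul(Z, add(SSZ, SZ))))))))))
  →24  S(S(S(S(S(S(S(S(add(add(Z, SZ), mul(Z, add(SSZ, SZ)))))))))))
  →25  S(S(S(S(S(S(S(S(add(SZ, mul(Z, add(SSZ, SZ)))))))))))
  →26  S(S(S(S(S(S(S(S(S(add(Z, mul(Z, add(SSZ, SZ))))))))))))
  →27  S(S(S(S(S(S(S(S(S(mul(Z, add(SSZ, SZ)))))))))))
  →28  S^9(Z)

Term B:
  start: mul(mul(SSSZ, SZ), add(SSZ, SZ))
  →1  mul(add(SZ, mul(SSZ, SZ)), add(SSZ, SZ))
  →2  mul(S(add(Z, mul(SSZ, SZ))), add(SSZ, SZ))
  →3  add(add(SSZ, SZ), mul(add(Z, mul(SSZ, SZ)), add(SSZ, SZ)))
  →4  add(S(add(SZ, SZ)), mul(add(Z, mul(SSZ, SZ)), add(SSZ, SZ)))
  →5  S(add(add(SZ, SZ), mul(add(Z, mul(SSZ, SZ)), add(SSZ, SZ))))
  →6  S(add(S(add(Z, SZ)), mul(add(Z, mul(SSZ, SZ)), add(SSZ, SZ))))
  →7  S(S(add(add(Z, SZ), mul(add(Z, mul(SSZ, SZ)), add(SSZ, SZ)))))
  →8  S(S(add(SZ, mul(add(Z, mul(SSZ, SZ)), add(SSZ, SZ)))))
  →9  S(S(S(add(Z, mul(add(Z, mul(SSZ, SZ)), add(SSZ, SZ))))))
  →10  S(S(S(mul(add(Z, mul(SSZ, SZ)), add(SSZ, SZ)))))
  →11  S(S(S(mul(mul(SSZ, SZ), add(SSZ, SZ)))))
  →12  S(S(S(mul(add(SZ, mul(SZ, SZ)), add(SSZ, SZ)))))
  →13  S(S(S(mul(S(add(Z, mul(SZ, SZ))), add(SSZ, SZ)))))
  →14  S(S(S(add(add(SSZ, SZ), mul(add(Z, mul(SZ, SZ)), add(SSZ, SZ))))))
  →15  S(S(S(add(S(add(SZ, SZ)), mul(add(Z, mul(SZ, SZ)), add(SSZ, SZ))))))
  →16  S(S(S(S(add(add(SZ, SZ), mul(add(Z, mul(SZ, SZ)), add(SSZ, SZ)))))))
  →17  S(S(S(S(add(S(add(Z, SZ)), mul(add(Z, mul(SZ, SZ)), add(SSZ, SZ)))))))
  →18  S(S(S(S(S(add(add(Z, SZ), mul(add(Z, mul(SZ, SZ)), add(SSZ, SZ))))))))
  →19  S(S(S(S(S(add(SZ, mul(add(Z, mul(SZ, SZ)), add(SSZ, SZ))))))))
  →20  S(S(S(S(S(S(add(Z, mul(add(Z, mul(SZ, SZ)), add(SSZ, SZ)))))))))
  →21  S(S(S(S(S(S(mul(add(Z, mul(SZ, SZ)), add(SSZ, SZ))))))))
  →22  S(S(S(S(S(S(mul(mul(SZ, SZ), add(SSZ, SZ))))))))
  →23  S(S(S(S(S(S(mul(add(SZ, mul(Z, SZ)), add(SSZ, SZ))))))))
  →24  S(S(S(S(S(S(mul(S(add(Z, mul(Z, SZ))), add(SSZ, SZ))))))))
  →25  S(S(S(S(S(S(add(add(SSZ, SZ), mul(add(Z, mul(Z, SZ)), add(SSZ, SZ)))))))))
  →26  S(S(S(S(S(S(add(S(add(SZ, SZ)), mul(add(Z, mul(Z, SZ)), add(SSZ, SZ)))))))))
  →27  S(S(S(S(S(S(S(add(add(SZ, SZ), mul(add(Z, mul(Z, SZ)), add(SSZ, SZ))))))))))
  →28  S(S(S(S(S(S(S(add(S(add(Z, SZ)), mul(add(Z, mul(Z, SZ)), add(SSZ, SZ))))))))))
  →29  S(S(S(S(S(S(S(S(add(add(Z, SZ), mul(add(Z, mul(Z, SZ)), add(SSZ, SZ)))))))))))
  →30  S(S(S(S(S(S(S(S(add(SZ, mul(add(Z, mul(Z, SZ)), add(SSZ, SZ)))))))))))
  →31  S(S(S(S(S(S(S(S(S(add(Z, mul(add(Z, mul(Z, SZ)), add(SSZ, SZ))))))))))))
  →32  S(S(S(S(S(S(S(S(S(mul(add(Z, mul(Z, SZ)), add(SSZ, SZ)))))))))))
  →33  S(S(S(S(S(S(S(S(S(mul(mul(Z, SZ), add(SSZ, SZ)))))))))))
  →34  S(S(S(S(S(S(S(S(S(mul(Z, add(SSZ, SZ)))))))))))
  →35  S^9(Z)

Answer: SAME — A ⇓ S^9(Z), B ⇓ S^9(Z)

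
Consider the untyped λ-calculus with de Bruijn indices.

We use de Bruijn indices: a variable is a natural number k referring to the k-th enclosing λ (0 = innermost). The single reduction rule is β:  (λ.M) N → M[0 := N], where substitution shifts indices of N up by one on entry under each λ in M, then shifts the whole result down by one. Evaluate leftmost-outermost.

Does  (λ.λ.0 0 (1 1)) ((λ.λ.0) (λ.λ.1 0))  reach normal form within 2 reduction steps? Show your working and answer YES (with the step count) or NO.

Answer: NO — after 2 steps the term is λ.0 0 ((λ.0) ((λ.λ.0) (λ.λ.1 0))), not yet normal

Working:
  start: (λ.λ.0 0 (1 1)) ((λ.λ.0) (λ.λ.1 0))
  step 1: λ.0 0 ((λ.λ.0) (λ.λ.1 0) ((λ.λ.0) (λ.λ.1 0)))
  step 2: λ.0 0 ((λ.0) ((λ.λ.0) (λ.λ.1 0)))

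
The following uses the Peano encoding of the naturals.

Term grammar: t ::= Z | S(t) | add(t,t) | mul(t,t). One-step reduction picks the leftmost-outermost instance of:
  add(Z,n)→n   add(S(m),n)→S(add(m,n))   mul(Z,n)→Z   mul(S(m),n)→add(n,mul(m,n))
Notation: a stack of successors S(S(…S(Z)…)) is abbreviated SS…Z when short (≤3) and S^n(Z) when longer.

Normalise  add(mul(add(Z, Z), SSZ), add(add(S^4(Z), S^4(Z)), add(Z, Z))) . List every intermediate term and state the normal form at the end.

  start: add(mul(add(Z, Z), SSZ), add(add(S^4(Z), S^4(Z)), add(Z, Z)))
  →1  add(mul(Z, SSZ), add(add(S^4(Z), S^4(Z)), add(Z, Z)))
  →2  add(Z, add(add(S^4(Z), S^4(Z)), add(Z, Z)))
  →3  add(add(S^4(Z), S^4(Z)), add(Z, Z))
  →4  add(S(add(SSSZ, S^4(Z))), add(Z, Z))
  →5  S(add(add(SSSZ, S^4(Z)), add(Z, Z)))
  →6  S(add(S(add(SSZ, S^4(Z))), add(Z, Z)))
  →7  S(S(add(add(SSZ, S^4(Z)), add(Z, Z))))
  →8  S(S(add(S(add(SZ, S^4(Z))), add(Z, Z))))
  →9  S(S(S(add(add(SZ, S^4(Z)), add(Z, Z)))))
  →10  S(S(S(add(S(add(Z, S^4(Z))), add(Z, Z)))))
  →11  S(S(S(S(add(add(Z, S^4(Z)), add(Z, Z))))))
  →12  S(S(S(S(add(S^4(Z), add(Z, Z))))))
  →13  S(S(S(S(S(add(SSSZ, add(Z, Z)))))))
  →14  S(S(S(S(S(S(add(SSZ, add(Z, Z))))))))
  →15  S(S(S(S(S(S(S(add(SZ, add(Z, Z)))))))))
  →16  S(S(S(S(S(S(S(S(add(Z, add(Z, Z))))))))))
  →17  S(S(S(S(S(S(S(S(add(Z, Z)))))))))
  →18  S^8(Z)

Answer: normal form = S^8(Z)  (in 18 steps)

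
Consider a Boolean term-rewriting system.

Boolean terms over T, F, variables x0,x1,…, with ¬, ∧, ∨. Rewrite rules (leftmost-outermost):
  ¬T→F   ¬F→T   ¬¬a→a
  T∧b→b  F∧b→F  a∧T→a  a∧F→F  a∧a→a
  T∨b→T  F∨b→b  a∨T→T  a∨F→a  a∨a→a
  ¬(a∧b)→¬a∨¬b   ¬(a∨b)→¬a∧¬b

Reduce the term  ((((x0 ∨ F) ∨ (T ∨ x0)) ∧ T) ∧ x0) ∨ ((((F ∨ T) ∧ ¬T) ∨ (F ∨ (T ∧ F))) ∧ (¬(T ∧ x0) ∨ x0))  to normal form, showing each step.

  start: ((((x0 ∨ F) ∨ (T ∨ x0)) ∧ T) ∧ x0) ∨ ((((F ∨ T) ∧ ¬T) ∨ (F ∨ (T ∧ F))) ∧ (¬(T ∧ x0) ∨ x0))
  step 1: (((x0 ∨ F) ∨ (T ∨ x0)) ∧ x0) ∨ ((((F ∨ T) ∧ ¬T) ∨ (F ∨ (T ∧ F))) ∧ (¬(T ∧ x0) ∨ x0))
  step 2: ((x0 ∨ (T ∨ x0)) ∧ x0) ∨ ((((F ∨ T) ∧ ¬T) ∨ (F ∨ (T ∧ F))) ∧ (¬(T ∧ x0) ∨ x0))
  step 3: ((x0 ∨ T) ∧ x0) ∨ ((((F ∨ T) ∧ ¬T) ∨ (F ∨ (T ∧ F))) ∧ (¬(T ∧ x0) ∨ x0))
  step 4: (T ∧ x0) ∨ ((((F ∨ T) ∧ ¬T) ∨ (F ∨ (T ∧ F))) ∧ (¬(T ∧ x0) ∨ x0))
  step 5: x0 ∨ ((((F ∨ T) ∧ ¬T) ∨ (F ∨ (T ∧ F))) ∧ (¬(T ∧ x0) ∨ x0))
  step 6: x0 ∨ (((T ∧ ¬T) ∨ (F ∨ (T ∧ F))) ∧ (¬(T ∧ x0) ∨ x0))
  step 7: x0 ∨ ((¬T ∨ (F ∨ (T ∧ F))) ∧ (¬(T ∧ x0) ∨ x0))
  step 8: x0 ∨ ((F ∨ (F ∨ (T ∧ F))) ∧ (¬(T ∧ x0) ∨ x0))
  step 9: x0 ∨ ((F ∨ (T ∧ F)) ∧ (¬(T ∧ x0) ∨ x0))
  step 10: x0 ∨ ((T ∧ F) ∧ (¬(T ∧ x0) ∨ x0))
  step 11: x0 ∨ (F ∧ (¬(T ∧ x0) ∨ x0))
  step 12: x0 ∨ F
  step 13: x0

Answer: normal form = x0  (in 13 steps)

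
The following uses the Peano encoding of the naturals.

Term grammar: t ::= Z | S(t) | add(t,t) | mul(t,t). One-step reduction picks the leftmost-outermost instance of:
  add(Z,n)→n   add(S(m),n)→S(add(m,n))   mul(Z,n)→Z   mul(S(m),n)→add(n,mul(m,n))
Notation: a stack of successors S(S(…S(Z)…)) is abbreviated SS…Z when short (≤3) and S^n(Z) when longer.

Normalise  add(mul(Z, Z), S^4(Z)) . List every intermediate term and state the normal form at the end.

Answer: normal form = S^4(Z)  (in 2 steps)

Working:
  start: add(mul(Z, Z), S^4(Z))
  step 1: add(Z, S^4(Z))
  step 2: S^4(Z)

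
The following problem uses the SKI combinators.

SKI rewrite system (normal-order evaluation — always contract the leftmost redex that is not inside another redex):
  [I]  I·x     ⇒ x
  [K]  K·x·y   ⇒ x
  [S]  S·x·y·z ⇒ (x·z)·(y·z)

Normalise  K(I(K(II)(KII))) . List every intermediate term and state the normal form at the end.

  start: K(I(K(II)(KII)))
  [1] K(K(II)(KII))
  [2] K(II)
  [3] KI

Answer: normal form = KI  (in 3 steps)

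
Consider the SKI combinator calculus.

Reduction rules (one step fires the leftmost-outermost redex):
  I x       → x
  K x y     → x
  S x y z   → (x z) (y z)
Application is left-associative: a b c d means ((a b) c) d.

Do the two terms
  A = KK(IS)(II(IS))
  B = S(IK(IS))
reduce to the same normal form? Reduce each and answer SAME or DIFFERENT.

Term A:
  start: KK(IS)(II(IS))
  [1] K(II(IS))
  [2] K(I(IS))
  [3] K(IS)
  [4] KS

Term B:
  start: S(IK(IS))
  [1] S(K(IS))
  [2] S(KS)

Answer: DIFFERENT — A ⇓ KS, B ⇓ S(KS)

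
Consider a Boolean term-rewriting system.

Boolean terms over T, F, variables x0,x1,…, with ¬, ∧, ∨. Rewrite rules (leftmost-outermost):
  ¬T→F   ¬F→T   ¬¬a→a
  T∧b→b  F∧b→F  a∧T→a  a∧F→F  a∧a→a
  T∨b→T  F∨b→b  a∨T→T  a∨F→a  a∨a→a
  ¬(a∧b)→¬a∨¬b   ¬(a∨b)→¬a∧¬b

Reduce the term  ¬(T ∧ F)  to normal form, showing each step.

Answer: normal form = T  (in 4 steps)

Reduction:
  start: ¬(T ∧ F)
  [1] ¬T ∨ ¬F
  [2] F ∨ ¬F
  [3] ¬F
  [4] T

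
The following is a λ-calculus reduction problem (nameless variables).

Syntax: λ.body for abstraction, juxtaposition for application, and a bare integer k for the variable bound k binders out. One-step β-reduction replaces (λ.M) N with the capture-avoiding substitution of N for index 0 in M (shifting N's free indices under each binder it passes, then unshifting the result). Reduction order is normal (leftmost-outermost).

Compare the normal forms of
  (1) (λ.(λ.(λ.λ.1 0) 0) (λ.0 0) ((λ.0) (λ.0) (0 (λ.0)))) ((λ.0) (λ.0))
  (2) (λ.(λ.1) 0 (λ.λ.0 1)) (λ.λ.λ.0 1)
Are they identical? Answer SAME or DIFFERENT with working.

Answer: DIFFERENT — A ⇓ λ.0, B ⇓ λ.λ.0 1

Working:
Term A:
  start: (λ.(λ.(λ.λ.1 0) 0) (λ.0 0) ((λ.0) (λ.0) (0 (λ.0)))) ((λ.0) (λ.0))
  [1] (λ.(λ.λ.1 0) 0) (λ.0 0) ((λ.0) (λ.0) ((λ.0) (λ.0) (λ.0)))
  [2] (λ.λ.1 0) (λ.0 0) ((λ.0) (λ.0) ((λ.0) (λ.0) (λ.0)))
  [3] (λ.(λ.0 0) 0) ((λ.0) (λ.0) ((λ.0) (λ.0) (λ.0)))
  [4] (λ.0 0) ((λ.0) (λ.0) ((λ.0) (λ.0) (λ.0)))
  [5] (λ.0) (λ.0) ((λ.0) (λ.0) (λ.0)) ((λ.0) (λ.0) ((λ.0) (λ.0) (λ.0)))
  [6] (λ.0) ((λ.0) (λ.0) (λ.0)) ((λ.0) (λ.0) ((λ.0) (λ.0) (λ.0)))
  [7] (λ.0) (λ.0) (λ.0) ((λ.0) (λ.0) ((λ.0) (λ.0) (λ.0)))
  [8] (λ.0) (λ.0) ((λ.0) (λ.0) ((λ.0) (λ.0) (λ.0)))
  [9] (λ.0) ((λ.0) (λ.0) ((λ.0) (λ.0) (λ.0)))
  [10] (λ.0) (λ.0) ((λ.0) (λ.0) (λ.0))
  [11] (λ.0) ((λ.0) (λ.0) (λ.0))
  [12] (λ.0) (λ.0) (λ.0)
  [13] (λ.0) (λ.0)
  [14] λ.0

Term B:
  start: (λ.(λ.1) 0 (λ.λ.0 1)) (λ.λ.λ.0 1)
  [1] (λ.λ.λ.λ.0 1) (λ.λ.λ.0 1) (λ.λ.0 1)
  [2] (λ.λ.λ.0 1) (λ.λ.0 1)
  [3] λ.λ.0 1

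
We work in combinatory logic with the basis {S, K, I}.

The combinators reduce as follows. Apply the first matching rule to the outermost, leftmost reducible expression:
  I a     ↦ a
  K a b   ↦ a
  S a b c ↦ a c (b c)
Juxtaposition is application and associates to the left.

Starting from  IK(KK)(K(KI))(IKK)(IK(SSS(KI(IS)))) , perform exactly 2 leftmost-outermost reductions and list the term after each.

  start: IK(KK)(K(KI))(IKK)(IK(SSS(KI(IS))))
  [1] K(KK)(K(KI))(IKK)(IK(SSS(KI(IS))))
  [2] KK(IKK)(IK(SSS(KI(IS))))

Answer: after 2 steps: KK(IKK)(IK(SSS(KI(IS))))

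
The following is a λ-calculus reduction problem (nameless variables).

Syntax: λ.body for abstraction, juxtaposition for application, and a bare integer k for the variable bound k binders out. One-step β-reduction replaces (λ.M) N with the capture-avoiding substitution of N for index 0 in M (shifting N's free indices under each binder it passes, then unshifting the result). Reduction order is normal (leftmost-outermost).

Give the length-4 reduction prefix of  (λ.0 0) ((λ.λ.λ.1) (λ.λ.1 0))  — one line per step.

Answer: after 4 steps: λ.λ.λ.1

Working:
  start: (λ.0 0) ((λ.λ.λ.1) (λ.λ.1 0))
  →1  (λ.λ.λ.1) (λ.λ.1 0) ((λ.λ.λ.1) (λ.λ.1 0))
  →2  (λ.λ.1) ((λ.λ.λ.1) (λ.λ.1 0))
  →3  λ.(λ.λ.λ.1) (λ.λ.1 0)
  →4  λ.λ.λ.1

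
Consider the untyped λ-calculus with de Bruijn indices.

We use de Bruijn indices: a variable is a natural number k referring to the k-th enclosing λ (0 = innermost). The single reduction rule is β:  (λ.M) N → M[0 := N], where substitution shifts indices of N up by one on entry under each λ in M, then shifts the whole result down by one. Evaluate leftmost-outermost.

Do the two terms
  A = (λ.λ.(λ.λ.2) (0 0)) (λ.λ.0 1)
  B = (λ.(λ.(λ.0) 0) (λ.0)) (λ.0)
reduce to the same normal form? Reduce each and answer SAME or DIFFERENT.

Term A:
  start: (λ.λ.(λ.λ.2) (0 0)) (λ.λ.0 1)
  step 1: λ.(λ.λ.2) (0 0)
  step 2: λ.λ.1

Term B:
  start: (λ.(λ.(λ.0) 0) (λ.0)) (λ.0)
  step 1: (λ.(λ.0) 0) (λ.0)
  step 2: (λ.0) (λ.0)
  step 3: λ.0

Answer: DIFFERENT — A ⇓ λ.λ.1, B ⇓ λ.0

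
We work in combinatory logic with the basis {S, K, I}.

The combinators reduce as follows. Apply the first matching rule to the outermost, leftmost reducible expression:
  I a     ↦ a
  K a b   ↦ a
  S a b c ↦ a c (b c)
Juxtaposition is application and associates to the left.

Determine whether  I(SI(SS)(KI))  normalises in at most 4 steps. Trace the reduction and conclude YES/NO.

Answer: YES — reaches normal form I in 4 ≤ 4 steps

Working:
  start: I(SI(SS)(KI))
  →1  SI(SS)(KI)
  →2  I(KI)(SS(KI))
  →3  KI(SS(KI))
  →4  I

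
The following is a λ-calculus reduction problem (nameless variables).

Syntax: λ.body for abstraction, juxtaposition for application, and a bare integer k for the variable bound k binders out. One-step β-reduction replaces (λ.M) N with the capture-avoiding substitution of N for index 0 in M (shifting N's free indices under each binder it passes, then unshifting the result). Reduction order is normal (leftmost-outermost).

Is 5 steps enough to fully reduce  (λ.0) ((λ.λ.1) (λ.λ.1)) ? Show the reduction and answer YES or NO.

Answer: YES — reaches normal form λ.λ.λ.1 in 2 ≤ 5 steps

Derivation:
  start: (λ.0) ((λ.λ.1) (λ.λ.1))
  [1] (λ.λ.1) (λ.λ.1)
  [2] λ.λ.λ.1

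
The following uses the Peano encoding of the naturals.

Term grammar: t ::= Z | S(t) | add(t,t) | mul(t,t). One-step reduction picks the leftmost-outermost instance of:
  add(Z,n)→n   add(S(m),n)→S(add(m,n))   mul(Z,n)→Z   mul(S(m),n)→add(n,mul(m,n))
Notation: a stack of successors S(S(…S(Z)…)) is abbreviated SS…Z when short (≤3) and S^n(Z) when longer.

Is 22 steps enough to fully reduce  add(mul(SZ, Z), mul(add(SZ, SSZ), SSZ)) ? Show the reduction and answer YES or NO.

Answer: YES — reaches normal form S^6(Z) in 19 ≤ 22 steps

Derivation:
  start: add(mul(SZ, Z), mul(add(SZ, SSZ), SSZ))
  →1  add(add(Z, mul(Z, Z)), mul(add(SZ, SSZ), SSZ))
  →2  add(mul(Z, Z), mul(add(SZ, SSZ), SSZ))
  →3  add(Z, mul(add(SZ, SSZ), SSZ))
  →4  mul(add(SZ, SSZ), SSZ)
  →5  mul(S(add(Z, SSZ)), SSZ)
  →6  add(SSZ, mul(add(Z, SSZ), SSZ))
  →7  S(add(SZ, mul(add(Z, SSZ), SSZ)))
  →8  S(S(add(Z, mul(add(Z, SSZ), SSZ))))
  →9  S(S(mul(add(Z, SSZ), SSZ)))
  →10  S(S(mul(SSZ, SSZ)))
  →11  S(S(add(SSZ, mul(SZ, SSZ))))
  →12  S(S(S(add(SZ, mul(SZ, SSZ)))))
  →13  S(S(S(S(add(Z, mul(SZ, SSZ))))))
  →14  S(S(S(S(mul(SZ, SSZ)))))
  →15  S(S(S(S(add(SSZ, mul(Z, SSZ))))))
  →16  S(S(S(S(S(add(SZ, mul(Z, SSZ)))))))
  →17  S(S(S(S(S(S(add(Z, mul(Z, SSZ))))))))
  →18  S(S(S(S(S(S(mul(Z, SSZ)))))))
  →19  S^6(Z)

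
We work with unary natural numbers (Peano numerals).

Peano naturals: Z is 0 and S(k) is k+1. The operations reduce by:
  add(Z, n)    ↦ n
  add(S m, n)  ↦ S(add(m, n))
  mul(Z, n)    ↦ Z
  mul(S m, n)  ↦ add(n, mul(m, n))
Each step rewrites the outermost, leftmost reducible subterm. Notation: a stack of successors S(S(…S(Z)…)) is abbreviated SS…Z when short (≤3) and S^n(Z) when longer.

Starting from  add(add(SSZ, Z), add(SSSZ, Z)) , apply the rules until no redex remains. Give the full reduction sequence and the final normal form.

Answer: normal form = S^5(Z)  (in 10 steps)

Working:
  start: add(add(SSZ, Z), add(SSSZ, Z))
  →1  add(S(add(SZ, Z)), add(SSSZ, Z))
  →2  S(add(add(SZ, Z), add(SSSZ, Z)))
  →3  S(add(S(add(Z, Z)), add(SSSZ, Z)))
  →4  S(S(add(add(Z, Z), add(SSSZ, Z))))
  →5  S(S(add(Z, add(SSSZ, Z))))
  →6  S(S(add(SSSZ, Z)))
  →7  S(S(S(add(SSZ, Z))))
  →8  S(S(S(S(add(SZ, Z)))))
  →9  S(S(S(S(S(add(Z, Z))))))
  →10  S^5(Z)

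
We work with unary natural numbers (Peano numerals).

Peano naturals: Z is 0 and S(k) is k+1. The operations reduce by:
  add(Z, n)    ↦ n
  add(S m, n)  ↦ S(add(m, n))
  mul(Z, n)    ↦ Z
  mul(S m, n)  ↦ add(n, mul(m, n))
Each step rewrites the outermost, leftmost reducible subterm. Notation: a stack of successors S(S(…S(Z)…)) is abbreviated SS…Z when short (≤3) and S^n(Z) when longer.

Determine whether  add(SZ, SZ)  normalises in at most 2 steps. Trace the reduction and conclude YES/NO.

  start: add(SZ, SZ)
  [1] S(add(Z, SZ))
  [2] SSZ

Answer: YES — reaches normal form SSZ in 2 ≤ 2 steps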